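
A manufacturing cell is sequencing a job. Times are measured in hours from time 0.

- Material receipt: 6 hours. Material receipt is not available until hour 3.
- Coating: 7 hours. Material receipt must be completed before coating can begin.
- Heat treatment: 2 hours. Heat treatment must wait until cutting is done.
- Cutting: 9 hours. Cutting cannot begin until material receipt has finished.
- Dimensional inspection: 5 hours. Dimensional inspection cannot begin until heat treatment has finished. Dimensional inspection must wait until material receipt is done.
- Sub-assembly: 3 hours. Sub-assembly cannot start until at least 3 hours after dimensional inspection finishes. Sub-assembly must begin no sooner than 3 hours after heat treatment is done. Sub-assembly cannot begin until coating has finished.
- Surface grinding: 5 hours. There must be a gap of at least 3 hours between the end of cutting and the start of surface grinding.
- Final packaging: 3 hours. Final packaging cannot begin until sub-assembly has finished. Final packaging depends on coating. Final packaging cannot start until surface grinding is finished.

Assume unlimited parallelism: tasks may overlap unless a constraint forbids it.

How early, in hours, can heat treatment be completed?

After its own release at hour 3, material receipt can start at hour 3 and finishes at hour 9.
Cutting cannot begin until material receipt (finishes hour 9). It runs from hour 9 to 9 + 9 = hour 18.
Heat treatment cannot begin until cutting (finishes hour 18). It runs from hour 18 to 18 + 2 = hour 20.

20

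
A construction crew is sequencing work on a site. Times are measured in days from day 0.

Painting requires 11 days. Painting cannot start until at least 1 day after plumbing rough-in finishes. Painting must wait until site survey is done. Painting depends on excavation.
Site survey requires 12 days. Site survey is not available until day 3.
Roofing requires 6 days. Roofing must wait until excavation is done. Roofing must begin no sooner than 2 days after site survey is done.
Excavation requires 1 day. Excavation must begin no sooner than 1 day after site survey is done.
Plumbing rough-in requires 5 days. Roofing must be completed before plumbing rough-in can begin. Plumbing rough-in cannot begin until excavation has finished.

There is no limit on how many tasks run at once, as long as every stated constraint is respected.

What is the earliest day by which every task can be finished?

Site survey cannot begin until its own release at day 3. It runs from day 3 to 3 + 12 = day 15.
Excavation waits on site survey (finishes day 15, plus 1-day gap → day 16), so it starts at day 16 and finishes at 16 + 1 = day 17.
Roofing cannot start until excavation (finishes day 17); site survey (finishes day 15, plus 2-day gap → day 17). The controlling bound is day 17, so roofing finishes at 17 + 6 = day 23.
Plumbing rough-in needs all of roofing (finishes day 23); excavation (finishes day 17). That puts its earliest start at day 23; it finishes at 23 + 5 = day 28.
Painting needs all of plumbing rough-in (finishes day 28, plus 1-day gap → day 29); site survey (finishes day 15); excavation (finishes day 17). That puts its earliest start at day 29; it finishes at 29 + 11 = day 40.
All tasks are finished once the last one completes. Finish times: Site survey at 15, Excavation at 17, Roofing at 23, Plumbing rough-in at 28, Painting at 40. The latest is day 40.

40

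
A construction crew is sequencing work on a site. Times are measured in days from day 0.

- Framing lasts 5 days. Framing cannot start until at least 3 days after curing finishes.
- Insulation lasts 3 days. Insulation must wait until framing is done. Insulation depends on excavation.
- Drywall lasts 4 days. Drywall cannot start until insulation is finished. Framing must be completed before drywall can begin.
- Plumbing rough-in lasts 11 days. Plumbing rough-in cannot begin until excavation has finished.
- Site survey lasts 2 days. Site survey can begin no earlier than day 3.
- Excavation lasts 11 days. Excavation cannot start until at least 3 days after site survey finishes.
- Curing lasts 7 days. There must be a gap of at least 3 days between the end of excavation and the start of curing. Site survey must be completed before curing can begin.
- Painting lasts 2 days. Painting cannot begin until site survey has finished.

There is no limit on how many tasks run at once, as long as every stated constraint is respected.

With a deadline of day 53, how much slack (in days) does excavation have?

9

After its own release at day 3, site survey can start at day 3 and finishes at day 5.
Excavation cannot begin until site survey (finishes day 5, plus 3-day gap → day 8). It runs from day 8 to 8 + 11 = day 19.

Working backward from the deadline:
To finish by day 53, drywall (duration 4) must start no later than day 49.
Insulation feeds into drywall (must start by day 49); so insulation must finish by day 49 and therefore start by day 46.
Framing feeds insulation (must start by day 46); drywall (must start by day 49). Taking the minimum, framing must finish by day 46 and start by 46 − 5 = day 41.
Curing has to be done before framing (must start by day 41, minus 3-day gap → day 38). That means finishing by day 38, i.e. starting by 38 − 7 = day 31.
Nothing follows plumbing rough-in; the deadline of day 53 is its only limit. It must start by 53 − 11 = day 42.
Excavation feeds curing (must start by day 31, minus 3-day gap → day 28); plumbing rough-in (must start by day 42); insulation (must start by day 46). Taking the minimum, excavation must finish by day 28 and start by 28 − 11 = day 17.
So excavation can start as early as day 8 and as late as day 17, giving 17 − 8 = 9 days of slack.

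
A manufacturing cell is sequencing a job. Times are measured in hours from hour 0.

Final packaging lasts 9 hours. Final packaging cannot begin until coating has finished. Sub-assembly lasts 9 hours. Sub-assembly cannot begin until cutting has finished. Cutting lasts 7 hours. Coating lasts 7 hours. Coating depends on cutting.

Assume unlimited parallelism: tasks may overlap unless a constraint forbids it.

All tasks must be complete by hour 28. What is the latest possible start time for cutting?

Final packaging must finish by hour 28; it takes 9 hours, so it must start by 28 − 9 = hour 19.
Coating feeds into final packaging (must start by hour 19); so coating must finish by hour 19 and therefore start by hour 12.
Sub-assembly must finish by hour 28; it takes 9 hours, so it must start by 28 − 9 = hour 19.
Cutting has several dependents: coating (must start by hour 12); sub-assembly (must start by hour 19). The earliest of those limits is hour 12, so cutting must start by 12 − 7 = hour 5.

5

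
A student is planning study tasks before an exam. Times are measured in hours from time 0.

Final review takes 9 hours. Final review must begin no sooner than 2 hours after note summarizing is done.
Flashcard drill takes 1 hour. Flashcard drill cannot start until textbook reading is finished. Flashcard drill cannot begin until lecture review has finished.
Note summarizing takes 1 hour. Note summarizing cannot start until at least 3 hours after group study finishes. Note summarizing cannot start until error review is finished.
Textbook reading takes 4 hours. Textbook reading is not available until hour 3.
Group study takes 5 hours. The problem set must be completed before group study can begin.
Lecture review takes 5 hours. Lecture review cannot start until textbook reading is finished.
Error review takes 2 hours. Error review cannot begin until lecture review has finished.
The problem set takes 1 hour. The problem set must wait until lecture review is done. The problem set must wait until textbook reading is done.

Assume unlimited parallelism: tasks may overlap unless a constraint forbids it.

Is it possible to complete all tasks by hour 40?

Textbook reading waits on its own release at hour 3, so it starts at hour 3 and finishes at 3 + 4 = hour 7.
Lecture review cannot begin until textbook reading (finishes hour 7). It runs from hour 7 to 7 + 5 = hour 12.
Error review waits on lecture review (finishes hour 12), so it starts at hour 12 and finishes at 12 + 2 = hour 14.
For flashcard drill: textbook reading (finishes hour 7); lecture review (finishes hour 12). Taking the maximum gives a start of hour 12, and it finishes at 12 + 1 = hour 13.
For the problem set: lecture review (finishes hour 12); textbook reading (finishes hour 7). Taking the maximum gives a start of hour 12, and it finishes at 12 + 1 = hour 13.
Group study waits on the problem set (finishes hour 13), so it starts at hour 13 and finishes at 13 + 5 = hour 18.
Note summarizing needs all of group study (finishes hour 18, plus 3-hour gap → hour 21); error review (finishes hour 14). That puts its earliest start at hour 21; it finishes at 21 + 1 = hour 22.
Final review waits on note summarizing (finishes hour 22, plus 2-hour gap → hour 24), so it starts at hour 24 and finishes at 24 + 9 = hour 33.
Every task is finished by hour 33, which is no later than the deadline of 40, so the schedule is feasible.

Yes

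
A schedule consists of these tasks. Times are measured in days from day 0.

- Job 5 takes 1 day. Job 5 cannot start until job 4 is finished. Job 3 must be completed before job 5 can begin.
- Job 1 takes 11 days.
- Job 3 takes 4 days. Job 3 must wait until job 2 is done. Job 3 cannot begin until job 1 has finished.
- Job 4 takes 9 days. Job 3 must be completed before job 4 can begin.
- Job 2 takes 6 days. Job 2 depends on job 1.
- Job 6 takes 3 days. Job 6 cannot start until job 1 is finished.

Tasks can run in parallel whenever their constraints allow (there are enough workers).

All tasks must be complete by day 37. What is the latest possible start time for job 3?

23

Job 5 must finish by day 37; it takes 1 day, so it must start by 37 − 1 = day 36.
Job 4 has to be done before job 5 (must start by day 36). That means finishing by day 36, i.e. starting by 36 − 9 = day 27.
Job 3 has several dependents: job 4 (must start by day 27); job 5 (must start by day 36). The earliest of those limits is day 27, so job 3 must start by 27 − 4 = day 23.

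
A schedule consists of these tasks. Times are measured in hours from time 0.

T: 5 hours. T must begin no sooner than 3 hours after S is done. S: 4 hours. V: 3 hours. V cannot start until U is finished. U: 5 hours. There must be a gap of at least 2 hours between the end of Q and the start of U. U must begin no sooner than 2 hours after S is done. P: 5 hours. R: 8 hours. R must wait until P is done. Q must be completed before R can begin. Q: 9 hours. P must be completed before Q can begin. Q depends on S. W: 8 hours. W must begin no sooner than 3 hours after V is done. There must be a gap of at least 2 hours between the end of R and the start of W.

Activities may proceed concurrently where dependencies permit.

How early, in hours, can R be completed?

Nothing blocks S, so it runs from hour 0 to hour 4.
Nothing blocks P, so it runs from hour 0 to hour 5.
Q has to wait for P (finishes hour 5); S (finishes hour 4). The latest of these is hour 5, so Q runs hour 5 to 5 + 9 = hour 14.
R needs all of P (finishes hour 5); Q (finishes hour 14). That puts its earliest start at hour 14; it finishes at 14 + 8 = hour 22.

22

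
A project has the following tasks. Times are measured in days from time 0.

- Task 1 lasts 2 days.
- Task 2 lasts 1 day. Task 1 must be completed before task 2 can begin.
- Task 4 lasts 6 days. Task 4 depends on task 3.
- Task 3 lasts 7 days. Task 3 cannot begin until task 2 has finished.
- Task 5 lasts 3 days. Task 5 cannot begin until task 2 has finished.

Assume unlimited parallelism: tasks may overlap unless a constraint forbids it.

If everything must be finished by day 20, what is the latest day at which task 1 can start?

4

Task 4 has no dependents, so it just needs to finish by day 20. Starting by 20 − 6 = day 14 achieves that.
Since task 4 (must start by day 14) depends on it, task 3 must finish by day 14. Backing off its 7-day duration gives a latest start of day 7.
Nothing follows task 5; the deadline of day 20 is its only limit. It must start by 20 − 3 = day 17.
For task 2: task 3 (must start by day 7); task 5 (must start by day 17). The most restrictive is day 7; with a 1-day duration, task 2 must start by day 6.
Task 1 has to be done before task 2 (must start by day 6). That means finishing by day 6, i.e. starting by 6 − 2 = day 4.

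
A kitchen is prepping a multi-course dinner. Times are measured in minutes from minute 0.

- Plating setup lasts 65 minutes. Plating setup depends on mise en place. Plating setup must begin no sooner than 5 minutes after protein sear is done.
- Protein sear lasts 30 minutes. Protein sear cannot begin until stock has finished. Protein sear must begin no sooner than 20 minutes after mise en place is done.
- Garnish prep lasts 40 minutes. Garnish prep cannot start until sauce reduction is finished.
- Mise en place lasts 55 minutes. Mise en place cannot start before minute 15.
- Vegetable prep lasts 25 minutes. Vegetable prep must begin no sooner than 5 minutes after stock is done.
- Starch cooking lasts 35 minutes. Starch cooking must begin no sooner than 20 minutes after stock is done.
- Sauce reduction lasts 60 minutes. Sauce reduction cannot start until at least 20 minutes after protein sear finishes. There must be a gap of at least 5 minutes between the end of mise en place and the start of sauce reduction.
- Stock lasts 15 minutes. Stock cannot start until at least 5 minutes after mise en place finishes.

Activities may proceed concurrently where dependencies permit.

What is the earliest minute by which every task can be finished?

Mise en place waits on its own release at minute 15, so it starts at minute 15 and finishes at 15 + 55 = minute 70.
After mise en place (finishes minute 70, plus 5-minute gap → minute 75), stock can start at minute 75 and finishes at minute 90.
Starch cooking waits on stock (finishes minute 90, plus 20-minute gap → minute 110), so it starts at minute 110 and finishes at 110 + 35 = minute 145.
Vegetable prep waits on stock (finishes minute 90, plus 5-minute gap → minute 95), so it starts at minute 95 and finishes at 95 + 25 = minute 120.
Protein sear needs all of stock (finishes minute 90); mise en place (finishes minute 70, plus 20-minute gap → minute 90). That puts its earliest start at minute 90; it finishes at 90 + 30 = minute 120.
Plating setup cannot start until mise en place (finishes minute 70); protein sear (finishes minute 120, plus 5-minute gap → minute 125). The controlling bound is minute 125, so plating setup finishes at 125 + 65 = minute 190.
Sauce reduction cannot start until protein sear (finishes minute 120, plus 20-minute gap → minute 140); mise en place (finishes minute 70, plus 5-minute gap → minute 75). The controlling bound is minute 140, so sauce reduction finishes at 140 + 60 = minute 200.
Garnish prep waits on sauce reduction (finishes minute 200), so it starts at minute 200 and finishes at 200 + 40 = minute 240.
All tasks are finished once the last one completes. Finish times: Mise en place at 70, Stock at 90, Protein sear at 120, Vegetable prep at 120, Sauce reduction at 200, Starch cooking at 145, Plating setup at 190, Garnish prep at 240. The latest is minute 240.

240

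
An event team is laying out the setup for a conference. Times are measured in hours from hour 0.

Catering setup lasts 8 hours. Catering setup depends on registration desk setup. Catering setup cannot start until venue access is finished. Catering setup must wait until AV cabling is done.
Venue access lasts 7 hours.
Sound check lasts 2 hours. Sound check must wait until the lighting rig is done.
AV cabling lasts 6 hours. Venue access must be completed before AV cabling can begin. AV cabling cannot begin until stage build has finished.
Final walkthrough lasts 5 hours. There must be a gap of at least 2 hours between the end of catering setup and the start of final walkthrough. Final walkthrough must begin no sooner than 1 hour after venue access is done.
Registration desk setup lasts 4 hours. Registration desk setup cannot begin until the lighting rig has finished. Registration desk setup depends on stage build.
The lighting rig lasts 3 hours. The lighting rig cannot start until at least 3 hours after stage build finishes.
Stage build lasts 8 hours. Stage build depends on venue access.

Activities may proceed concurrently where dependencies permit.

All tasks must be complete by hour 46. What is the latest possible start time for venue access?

6

Nothing follows final walkthrough; the deadline of hour 46 is its only limit. It must start by 46 − 5 = hour 41.
Catering setup feeds into final walkthrough (must start by hour 41, minus 2-hour gap → hour 39); so catering setup must finish by hour 39 and therefore start by hour 31.
Registration desk setup must finish before catering setup (must start by hour 31). With a 4-hour duration, registration desk setup must start by 31 − 4 = hour 27.
To finish by hour 46, sound check (duration 2) must start no later than hour 44.
The lighting rig has several dependents: registration desk setup (must start by hour 27); sound check (must start by hour 44). The earliest of those limits is hour 27, so the lighting rig must start by 27 − 3 = hour 24.
AV cabling has to be done before catering setup (must start by hour 31). That means finishing by hour 31, i.e. starting by 31 − 6 = hour 25.
Stage build has several dependents: the lighting rig (must start by hour 24, minus 3-hour gap → hour 21); AV cabling (must start by hour 25); registration desk setup (must start by hour 27). The earliest of those limits is hour 21, so stage build must start by 21 − 8 = hour 13.
Venue access feeds stage build (must start by hour 13); AV cabling (must start by hour 25); catering setup (must start by hour 31); final walkthrough (must start by hour 41, minus 1-hour gap → hour 40). Taking the minimum, venue access must finish by hour 13 and start by 13 − 7 = hour 6.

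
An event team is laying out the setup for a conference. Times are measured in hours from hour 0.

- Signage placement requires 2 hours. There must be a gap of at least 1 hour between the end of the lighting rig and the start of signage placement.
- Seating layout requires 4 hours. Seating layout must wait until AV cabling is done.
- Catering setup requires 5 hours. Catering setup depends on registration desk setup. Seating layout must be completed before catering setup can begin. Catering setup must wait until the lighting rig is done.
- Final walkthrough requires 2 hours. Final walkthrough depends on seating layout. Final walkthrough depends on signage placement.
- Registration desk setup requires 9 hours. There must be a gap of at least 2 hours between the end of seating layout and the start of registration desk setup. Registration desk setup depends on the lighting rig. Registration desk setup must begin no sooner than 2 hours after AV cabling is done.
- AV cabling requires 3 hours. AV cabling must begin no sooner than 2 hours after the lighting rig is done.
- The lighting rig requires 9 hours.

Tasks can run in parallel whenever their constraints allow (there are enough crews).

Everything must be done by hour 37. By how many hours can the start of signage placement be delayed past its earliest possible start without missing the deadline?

23

The lighting rig has no prerequisites, so it starts at hour 0 and finishes at hour 9.
After the lighting rig (finishes hour 9, plus 1-hour gap → hour 10), signage placement can start at hour 10 and finishes at hour 12.

Working backward from the deadline:
Final walkthrough must finish by hour 37; it takes 2 hours, so it must start by 37 − 2 = hour 35.
Signage placement has to be done before final walkthrough (must start by hour 35). That means finishing by hour 35, i.e. starting by 35 − 2 = hour 33.
So signage placement can start as early as hour 10 and as late as hour 33, giving 33 − 10 = 23 hours of slack.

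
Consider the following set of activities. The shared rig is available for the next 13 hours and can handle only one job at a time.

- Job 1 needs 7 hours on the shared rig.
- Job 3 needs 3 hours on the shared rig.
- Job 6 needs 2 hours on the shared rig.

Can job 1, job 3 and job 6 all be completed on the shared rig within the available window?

Running back to back, the jobs need 7 + 3 + 2 = 12 hours on the shared rig.
Since 12 ≤ 13, they fit within the window.

Yes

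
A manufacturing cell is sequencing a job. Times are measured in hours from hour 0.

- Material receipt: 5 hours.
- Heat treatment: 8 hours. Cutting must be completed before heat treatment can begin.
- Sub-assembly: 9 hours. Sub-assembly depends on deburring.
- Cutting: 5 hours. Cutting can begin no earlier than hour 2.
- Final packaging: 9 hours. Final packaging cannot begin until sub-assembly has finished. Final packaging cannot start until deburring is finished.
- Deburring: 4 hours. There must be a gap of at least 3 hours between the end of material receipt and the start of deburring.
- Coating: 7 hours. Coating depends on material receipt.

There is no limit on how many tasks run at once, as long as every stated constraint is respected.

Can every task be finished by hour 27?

No

After its own release at hour 2, cutting can start at hour 2 and finishes at hour 7.
After cutting (finishes hour 7), heat treatment can start at hour 7 and finishes at hour 15.
Material receipt has no prerequisites, so it starts at hour 0 and finishes at hour 5.
Coating waits on material receipt (finishes hour 5), so it starts at hour 5 and finishes at 5 + 7 = hour 12.
After material receipt (finishes hour 5, plus 3-hour gap → hour 8), deburring can start at hour 8 and finishes at hour 12.
Sub-assembly waits on deburring (finishes hour 12), so it starts at hour 12 and finishes at 12 + 9 = hour 21.
Final packaging has to wait for sub-assembly (finishes hour 21); deburring (finishes hour 12). The latest of these is hour 21, so final packaging runs hour 21 to 21 + 9 = hour 30.
The earliest everything can be done is hour 30, which is after the deadline of 27, so it is not possible.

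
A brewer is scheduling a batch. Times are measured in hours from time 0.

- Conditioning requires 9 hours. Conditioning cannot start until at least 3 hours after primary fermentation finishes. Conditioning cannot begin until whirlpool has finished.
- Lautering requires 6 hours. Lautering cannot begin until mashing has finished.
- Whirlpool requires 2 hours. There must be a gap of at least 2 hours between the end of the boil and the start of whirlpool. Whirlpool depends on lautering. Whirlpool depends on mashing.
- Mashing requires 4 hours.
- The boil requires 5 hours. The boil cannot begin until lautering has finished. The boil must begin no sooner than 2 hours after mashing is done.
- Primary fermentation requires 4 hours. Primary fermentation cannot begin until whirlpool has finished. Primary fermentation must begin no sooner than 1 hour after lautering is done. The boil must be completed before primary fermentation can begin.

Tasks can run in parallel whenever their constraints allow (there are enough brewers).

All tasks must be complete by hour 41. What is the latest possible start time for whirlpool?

Nothing follows conditioning; the deadline of hour 41 is its only limit. It must start by 41 − 9 = hour 32.
Since conditioning (must start by hour 32, minus 3-hour gap → hour 29) depends on it, primary fermentation must finish by hour 29. Backing off its 4-hour duration gives a latest start of hour 25.
Whirlpool has several dependents: primary fermentation (must start by hour 25); conditioning (must start by hour 32). The earliest of those limits is hour 25, so whirlpool must start by 25 − 2 = hour 23.

23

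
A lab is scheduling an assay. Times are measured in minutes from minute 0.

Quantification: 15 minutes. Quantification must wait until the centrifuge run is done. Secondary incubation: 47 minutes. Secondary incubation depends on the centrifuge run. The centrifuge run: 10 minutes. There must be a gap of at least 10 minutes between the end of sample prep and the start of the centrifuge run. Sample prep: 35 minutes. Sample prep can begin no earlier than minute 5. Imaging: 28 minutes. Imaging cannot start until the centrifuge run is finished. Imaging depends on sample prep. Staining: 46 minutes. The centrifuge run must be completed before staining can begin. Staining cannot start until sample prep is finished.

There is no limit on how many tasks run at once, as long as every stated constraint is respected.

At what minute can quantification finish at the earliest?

75

Sample prep waits on its own release at minute 5, so it starts at minute 5 and finishes at 5 + 35 = minute 40.
The centrifuge run cannot begin until sample prep (finishes minute 40, plus 10-minute gap → minute 50). It runs from minute 50 to 50 + 10 = minute 60.
Quantification cannot begin until the centrifuge run (finishes minute 60). It runs from minute 60 to 60 + 15 = minute 75.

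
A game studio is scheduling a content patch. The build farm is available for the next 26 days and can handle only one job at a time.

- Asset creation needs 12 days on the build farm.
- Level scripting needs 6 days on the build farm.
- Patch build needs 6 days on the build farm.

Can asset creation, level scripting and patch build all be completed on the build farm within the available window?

Yes

Running back to back, the jobs need 12 + 6 + 6 = 24 days on the build farm.
Since 24 ≤ 26, they fit within the window.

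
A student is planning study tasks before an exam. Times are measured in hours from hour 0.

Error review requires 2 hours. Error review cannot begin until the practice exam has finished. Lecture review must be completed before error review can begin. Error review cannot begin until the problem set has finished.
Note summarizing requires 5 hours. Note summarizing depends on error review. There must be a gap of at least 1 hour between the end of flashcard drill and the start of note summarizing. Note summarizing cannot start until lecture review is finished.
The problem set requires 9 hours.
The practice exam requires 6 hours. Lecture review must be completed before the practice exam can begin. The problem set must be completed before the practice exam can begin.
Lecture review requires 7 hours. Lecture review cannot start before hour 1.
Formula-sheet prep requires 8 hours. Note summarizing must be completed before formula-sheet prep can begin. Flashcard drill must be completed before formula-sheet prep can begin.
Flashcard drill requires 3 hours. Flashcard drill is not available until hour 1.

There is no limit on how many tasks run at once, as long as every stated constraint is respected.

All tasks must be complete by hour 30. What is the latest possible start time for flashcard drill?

13

Nothing follows formula-sheet prep; the deadline of hour 30 is its only limit. It must start by 30 − 8 = hour 22.
Note summarizing has to be done before formula-sheet prep (must start by hour 22). That means finishing by hour 22, i.e. starting by 22 − 5 = hour 17.
Flashcard drill must finish in time for note summarizing (must start by hour 17, minus 1-hour gap → hour 16); formula-sheet prep (must start by hour 22). The tightest is hour 16, so flashcard drill must start by 16 − 3 = hour 13.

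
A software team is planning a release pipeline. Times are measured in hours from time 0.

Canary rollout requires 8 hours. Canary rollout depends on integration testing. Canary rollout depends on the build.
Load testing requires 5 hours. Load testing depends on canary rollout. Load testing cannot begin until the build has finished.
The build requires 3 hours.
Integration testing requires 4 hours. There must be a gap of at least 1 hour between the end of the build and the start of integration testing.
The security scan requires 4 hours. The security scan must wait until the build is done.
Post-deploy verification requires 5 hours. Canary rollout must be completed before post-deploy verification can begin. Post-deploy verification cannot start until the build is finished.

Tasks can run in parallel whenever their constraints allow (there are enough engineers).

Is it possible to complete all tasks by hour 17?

The build has no prerequisites, so it starts at hour 0 and finishes at hour 3.
The security scan waits on the build (finishes hour 3), so it starts at hour 3 and finishes at 3 + 4 = hour 7.
Integration testing cannot begin until the build (finishes hour 3, plus 1-hour gap → hour 4). It runs from hour 4 to 4 + 4 = hour 8.
Canary rollout has to wait for integration testing (finishes hour 8); the build (finishes hour 3). The latest of these is hour 8, so canary rollout runs hour 8 to 8 + 8 = hour 16.
For post-deploy verification: canary rollout (finishes hour 16); the build (finishes hour 3). Taking the maximum gives a start of hour 16, and it finishes at 16 + 5 = hour 21.
For load testing: canary rollout (finishes hour 16); the build (finishes hour 3). Taking the maximum gives a start of hour 16, and it finishes at 16 + 5 = hour 21.
The earliest everything can be done is hour 21, which is after the deadline of 17, so it is not possible.

No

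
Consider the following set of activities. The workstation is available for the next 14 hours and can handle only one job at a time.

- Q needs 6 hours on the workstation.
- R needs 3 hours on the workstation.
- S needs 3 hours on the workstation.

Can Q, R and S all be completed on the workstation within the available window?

Yes

Running back to back, the jobs need 6 + 3 + 3 = 12 hours on the workstation.
Since 12 ≤ 14, they fit within the window.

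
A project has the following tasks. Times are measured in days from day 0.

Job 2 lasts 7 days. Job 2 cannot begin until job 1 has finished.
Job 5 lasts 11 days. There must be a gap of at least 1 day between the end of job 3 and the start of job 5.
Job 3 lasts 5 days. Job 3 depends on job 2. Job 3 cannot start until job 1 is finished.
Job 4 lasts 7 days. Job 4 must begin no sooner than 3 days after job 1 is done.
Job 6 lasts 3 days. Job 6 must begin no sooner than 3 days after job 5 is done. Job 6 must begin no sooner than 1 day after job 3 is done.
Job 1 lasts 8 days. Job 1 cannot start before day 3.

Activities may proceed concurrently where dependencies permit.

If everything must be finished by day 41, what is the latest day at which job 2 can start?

To finish by day 41, job 6 (duration 3) must start no later than day 38.
Job 5 must finish before job 6 (must start by day 38, minus 3-day gap → day 35). With an 11-day duration, job 5 must start by 35 − 11 = day 24.
Job 3 feeds job 5 (must start by day 24, minus 1-day gap → day 23); job 6 (must start by day 38, minus 1-day gap → day 37). Taking the minimum, job 3 must finish by day 23 and start by 23 − 5 = day 18.
Job 2 must finish before job 3 (must start by day 18). With a 7-day duration, job 2 must start by 18 − 7 = day 11.

11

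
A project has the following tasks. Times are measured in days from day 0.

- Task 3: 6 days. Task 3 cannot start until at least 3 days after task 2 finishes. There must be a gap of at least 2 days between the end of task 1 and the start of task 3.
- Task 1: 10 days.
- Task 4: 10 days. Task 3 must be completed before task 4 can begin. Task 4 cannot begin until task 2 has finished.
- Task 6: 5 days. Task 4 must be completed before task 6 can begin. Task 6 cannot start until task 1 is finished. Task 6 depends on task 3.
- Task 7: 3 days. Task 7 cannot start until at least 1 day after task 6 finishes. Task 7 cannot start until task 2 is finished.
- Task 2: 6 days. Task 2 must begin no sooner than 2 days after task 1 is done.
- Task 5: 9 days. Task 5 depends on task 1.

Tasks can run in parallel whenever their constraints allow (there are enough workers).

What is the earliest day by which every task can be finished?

Task 1 has no prerequisites, so it starts at day 0 and finishes at day 10.
Task 5 cannot begin until task 1 (finishes day 10). It runs from day 10 to 10 + 9 = day 19.
Task 2 cannot begin until task 1 (finishes day 10, plus 2-day gap → day 12). It runs from day 12 to 12 + 6 = day 18.
Task 3 has to wait for task 2 (finishes day 18, plus 3-day gap → day 21); task 1 (finishes day 10, plus 2-day gap → day 12). The latest of these is day 21, so task 3 runs day 21 to 21 + 6 = day 27.
Task 4 cannot start until task 3 (finishes day 27); task 2 (finishes day 18). The controlling bound is day 27, so task 4 finishes at 27 + 10 = day 37.
Task 6 has to wait for task 4 (finishes day 37); task 1 (finishes day 10); task 3 (finishes day 27). The latest of these is day 37, so task 6 runs day 37 to 37 + 5 = day 42.
Task 7 needs all of task 6 (finishes day 42, plus 1-day gap → day 43); task 2 (finishes day 18). That puts its earliest start at day 43; it finishes at 43 + 3 = day 46.
All tasks are finished once the last one completes. Finish times: Task 1 at 10, Task 2 at 18, Task 3 at 27, Task 4 at 37, Task 5 at 19, Task 6 at 42, Task 7 at 46. The latest is day 46.

46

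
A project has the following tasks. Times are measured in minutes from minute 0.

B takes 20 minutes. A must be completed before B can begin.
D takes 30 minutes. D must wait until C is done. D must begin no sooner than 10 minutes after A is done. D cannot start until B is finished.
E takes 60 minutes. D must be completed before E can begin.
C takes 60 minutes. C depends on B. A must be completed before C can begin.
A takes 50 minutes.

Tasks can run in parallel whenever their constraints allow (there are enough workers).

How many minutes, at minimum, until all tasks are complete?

220

A has no prerequisites, so it starts at minute 0 and finishes at minute 50.
B cannot begin until A (finishes minute 50). It runs from minute 50 to 50 + 20 = minute 70.
C needs all of B (finishes minute 70); A (finishes minute 50). That puts its earliest start at minute 70; it finishes at 70 + 60 = minute 130.
D needs all of C (finishes minute 130); A (finishes minute 50, plus 10-minute gap → minute 60); B (finishes minute 70). That puts its earliest start at minute 130; it finishes at 130 + 30 = minute 160.
E waits on D (finishes minute 160), so it starts at minute 160 and finishes at 160 + 60 = minute 220.
All tasks are finished once the last one completes. Finish times: A at 50, B at 70, C at 130, D at 160, E at 220. The latest is minute 220.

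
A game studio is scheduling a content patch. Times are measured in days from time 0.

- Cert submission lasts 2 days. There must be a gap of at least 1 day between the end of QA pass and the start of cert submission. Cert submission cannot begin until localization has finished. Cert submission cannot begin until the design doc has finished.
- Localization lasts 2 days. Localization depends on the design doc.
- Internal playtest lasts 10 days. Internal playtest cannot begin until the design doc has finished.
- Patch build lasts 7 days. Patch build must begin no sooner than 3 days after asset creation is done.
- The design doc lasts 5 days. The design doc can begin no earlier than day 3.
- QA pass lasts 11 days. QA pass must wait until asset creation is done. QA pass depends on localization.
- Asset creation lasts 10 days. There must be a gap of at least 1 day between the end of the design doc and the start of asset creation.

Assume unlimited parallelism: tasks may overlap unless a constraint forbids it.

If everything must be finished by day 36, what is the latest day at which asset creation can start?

Nothing follows cert submission; the deadline of day 36 is its only limit. It must start by 36 − 2 = day 34.
QA pass has to be done before cert submission (must start by day 34, minus 1-day gap → day 33). That means finishing by day 33, i.e. starting by 33 − 11 = day 22.
To finish by day 36, patch build (duration 7) must start no later than day 29.
For asset creation: QA pass (must start by day 22); patch build (must start by day 29, minus 3-day gap → day 26). The most restrictive is day 22; with a 10-day duration, asset creation must start by day 12.

12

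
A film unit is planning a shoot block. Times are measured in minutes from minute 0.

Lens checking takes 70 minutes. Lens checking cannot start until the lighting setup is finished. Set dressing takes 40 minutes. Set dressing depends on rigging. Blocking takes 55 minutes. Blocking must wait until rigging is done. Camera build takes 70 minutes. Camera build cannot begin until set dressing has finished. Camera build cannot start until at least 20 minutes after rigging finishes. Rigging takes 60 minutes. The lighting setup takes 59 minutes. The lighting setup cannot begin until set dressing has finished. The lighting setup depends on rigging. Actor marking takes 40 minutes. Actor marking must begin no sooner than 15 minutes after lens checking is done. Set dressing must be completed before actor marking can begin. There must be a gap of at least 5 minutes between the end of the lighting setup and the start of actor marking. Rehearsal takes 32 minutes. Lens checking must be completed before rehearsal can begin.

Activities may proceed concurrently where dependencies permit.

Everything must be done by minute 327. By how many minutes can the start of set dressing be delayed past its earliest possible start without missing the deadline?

Rigging can start immediately at minute 0; it finishes at minute 60.
After rigging (finishes minute 60), set dressing can start at minute 60 and finishes at minute 100.

Working backward from the deadline:
Actor marking has no dependents, so it just needs to finish by minute 327. Starting by 327 − 40 = minute 287 achieves that.
Rehearsal must finish by minute 327; it takes 32 minutes, so it must start by 327 − 32 = minute 295.
Lens checking must finish in time for actor marking (must start by minute 287, minus 15-minute gap → minute 272); rehearsal (must start by minute 295). The tightest is minute 272, so lens checking must start by 272 − 70 = minute 202.
The lighting setup must finish in time for lens checking (must start by minute 202); actor marking (must start by minute 287, minus 5-minute gap → minute 282). The tightest is minute 202, so the lighting setup must start by 202 − 59 = minute 143.
Nothing follows camera build; the deadline of minute 327 is its only limit. It must start by 327 − 70 = minute 257.
Set dressing feeds the lighting setup (must start by minute 143); camera build (must start by minute 257); actor marking (must start by minute 287). Taking the minimum, set dressing must finish by minute 143 and start by 143 − 40 = minute 103.
So set dressing can start as early as minute 60 and as late as minute 103, giving 103 − 60 = 43 minutes of slack.

43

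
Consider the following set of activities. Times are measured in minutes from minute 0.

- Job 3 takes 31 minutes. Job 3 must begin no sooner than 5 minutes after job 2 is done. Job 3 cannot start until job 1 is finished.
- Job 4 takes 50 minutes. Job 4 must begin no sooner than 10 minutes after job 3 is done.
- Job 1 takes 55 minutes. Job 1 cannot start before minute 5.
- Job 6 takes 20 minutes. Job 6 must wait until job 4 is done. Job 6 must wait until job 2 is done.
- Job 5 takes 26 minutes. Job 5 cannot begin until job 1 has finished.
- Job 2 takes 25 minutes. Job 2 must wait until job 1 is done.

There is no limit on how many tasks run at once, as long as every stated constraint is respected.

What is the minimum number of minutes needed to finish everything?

Job 1 cannot begin until its own release at minute 5. It runs from minute 5 to 5 + 55 = minute 60.
Job 5 waits on job 1 (finishes minute 60), so it starts at minute 60 and finishes at 60 + 26 = minute 86.
Job 2 cannot begin until job 1 (finishes minute 60). It runs from minute 60 to 60 + 25 = minute 85.
For job 3: job 2 (finishes minute 85, plus 5-minute gap → minute 90); job 1 (finishes minute 60). Taking the maximum gives a start of minute 90, and it finishes at 90 + 31 = minute 121.
After job 3 (finishes minute 121, plus 10-minute gap → minute 131), job 4 can start at minute 131 and finishes at minute 181.
Job 6 needs all of job 4 (finishes minute 181); job 2 (finishes minute 85). That puts its earliest start at minute 181; it finishes at 181 + 20 = minute 201.
All tasks are finished once the last one completes. Finish times: Job 1 at 60, Job 2 at 85, Job 3 at 121, Job 4 at 181, Job 5 at 86, Job 6 at 201. The latest is minute 201.

201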